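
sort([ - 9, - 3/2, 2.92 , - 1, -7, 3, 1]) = [ -9, -7 ,- 3/2, - 1,1, 2.92,3 ] 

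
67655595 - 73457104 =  - 5801509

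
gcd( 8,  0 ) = 8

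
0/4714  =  0 = 0.00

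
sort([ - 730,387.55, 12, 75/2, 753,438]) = [  -  730, 12, 75/2, 387.55, 438,753] 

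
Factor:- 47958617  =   - 7^1*6851231^1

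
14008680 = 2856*4905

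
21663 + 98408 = 120071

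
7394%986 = 492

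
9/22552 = 9/22552 = 0.00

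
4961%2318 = 325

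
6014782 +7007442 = 13022224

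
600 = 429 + 171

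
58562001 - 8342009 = 50219992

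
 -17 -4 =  - 21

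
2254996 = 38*59342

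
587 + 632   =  1219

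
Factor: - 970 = -2^1*5^1 * 97^1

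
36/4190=18/2095  =  0.01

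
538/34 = 269/17 = 15.82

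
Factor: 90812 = 2^2*73^1*311^1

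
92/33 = 92/33 =2.79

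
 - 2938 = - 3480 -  - 542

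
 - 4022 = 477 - 4499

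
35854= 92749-56895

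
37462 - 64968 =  - 27506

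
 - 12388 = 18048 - 30436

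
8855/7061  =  1 + 78/307   =  1.25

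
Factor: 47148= 2^2 *3^1*3929^1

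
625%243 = 139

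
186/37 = 186/37 = 5.03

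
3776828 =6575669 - 2798841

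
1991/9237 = 1991/9237 = 0.22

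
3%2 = 1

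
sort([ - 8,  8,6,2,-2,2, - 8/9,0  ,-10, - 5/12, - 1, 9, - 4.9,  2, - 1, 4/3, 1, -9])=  [ - 10  , - 9, - 8, - 4.9, - 2, - 1, - 1, - 8/9, - 5/12 , 0, 1,4/3, 2,2,2, 6,8, 9 ]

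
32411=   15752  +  16659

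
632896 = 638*992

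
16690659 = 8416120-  - 8274539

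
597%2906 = 597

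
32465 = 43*755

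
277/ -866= - 277/866 =- 0.32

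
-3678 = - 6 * 613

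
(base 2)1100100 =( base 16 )64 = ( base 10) 100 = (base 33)31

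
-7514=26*( -289) 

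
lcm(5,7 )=35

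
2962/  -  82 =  - 37 + 36/41 = -36.12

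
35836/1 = 35836= 35836.00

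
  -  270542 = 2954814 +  -3225356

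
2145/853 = 2145/853= 2.51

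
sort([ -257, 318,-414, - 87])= [ - 414,-257,-87, 318]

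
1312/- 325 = - 5 + 313/325 =-4.04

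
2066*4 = 8264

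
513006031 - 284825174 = 228180857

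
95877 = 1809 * 53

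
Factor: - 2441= - 2441^1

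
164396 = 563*292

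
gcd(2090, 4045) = 5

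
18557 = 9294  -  - 9263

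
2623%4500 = 2623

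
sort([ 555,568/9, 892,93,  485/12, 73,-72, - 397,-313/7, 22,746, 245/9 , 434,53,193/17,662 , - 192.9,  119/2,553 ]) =[-397,-192.9,-72, - 313/7,193/17 , 22,245/9  ,  485/12 , 53, 119/2, 568/9,73,93,434, 553,555,662,746,892 ] 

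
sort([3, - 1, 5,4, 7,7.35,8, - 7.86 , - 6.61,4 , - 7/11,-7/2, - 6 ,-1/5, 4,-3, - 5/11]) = [ - 7.86, - 6.61,-6, - 7/2 , - 3,-1,-7/11, - 5/11,-1/5,3, 4, 4 , 4, 5, 7, 7.35, 8]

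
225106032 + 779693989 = 1004800021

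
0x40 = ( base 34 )1U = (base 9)71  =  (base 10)64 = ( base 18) 3a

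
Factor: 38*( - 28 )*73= - 77672 = - 2^3*7^1 * 19^1*73^1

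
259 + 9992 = 10251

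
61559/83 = 61559/83 = 741.67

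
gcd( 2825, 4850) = 25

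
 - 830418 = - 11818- 818600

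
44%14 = 2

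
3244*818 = 2653592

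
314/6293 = 314/6293= 0.05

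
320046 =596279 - 276233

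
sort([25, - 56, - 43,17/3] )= [ - 56,-43,17/3,25]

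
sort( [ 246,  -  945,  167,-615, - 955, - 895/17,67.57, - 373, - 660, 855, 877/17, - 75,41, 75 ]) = [ - 955, - 945, - 660,  -  615,-373, - 75 , - 895/17,41,877/17, 67.57,75,  167,246, 855 ]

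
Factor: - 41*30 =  - 1230 = -2^1*3^1*5^1*  41^1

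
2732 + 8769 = 11501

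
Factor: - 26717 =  - 26717^1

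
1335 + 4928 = 6263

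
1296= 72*18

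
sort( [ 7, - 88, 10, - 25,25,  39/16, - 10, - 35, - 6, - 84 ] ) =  [ - 88, - 84, - 35,-25, - 10, - 6, 39/16, 7, 10,25 ] 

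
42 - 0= 42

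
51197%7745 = 4727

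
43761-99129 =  - 55368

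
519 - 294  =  225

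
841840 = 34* 24760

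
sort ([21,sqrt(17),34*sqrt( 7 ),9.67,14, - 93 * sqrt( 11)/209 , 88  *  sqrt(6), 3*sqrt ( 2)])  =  [-93* sqrt ( 11 ) /209,sqrt(17),3*sqrt(2),9.67, 14,21,34*sqrt(7 ),  88*sqrt ( 6 )]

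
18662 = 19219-557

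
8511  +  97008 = 105519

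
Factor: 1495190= 2^1*5^1*149519^1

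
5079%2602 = 2477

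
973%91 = 63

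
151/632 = 151/632 = 0.24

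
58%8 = 2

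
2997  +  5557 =8554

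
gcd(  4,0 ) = 4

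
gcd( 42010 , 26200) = 10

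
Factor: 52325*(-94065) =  - 3^1*5^3*7^1*13^1*23^1*6271^1 = - 4921951125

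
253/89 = 2+75/89 = 2.84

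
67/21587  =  67/21587 = 0.00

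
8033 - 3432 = 4601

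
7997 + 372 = 8369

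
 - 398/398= - 1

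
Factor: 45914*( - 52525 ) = - 2^1*5^2*11^2*191^1 * 2087^1 =- 2411632850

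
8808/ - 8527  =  -2 + 8246/8527 =- 1.03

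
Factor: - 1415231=  -  1415231^1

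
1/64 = 1/64 =0.02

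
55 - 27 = 28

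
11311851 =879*12869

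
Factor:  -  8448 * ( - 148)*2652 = 2^12* 3^2*11^1 * 13^1*17^1*37^1 = 3315806208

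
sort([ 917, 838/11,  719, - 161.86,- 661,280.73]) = [-661,-161.86,838/11,280.73,719,917]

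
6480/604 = 10  +  110/151 =10.73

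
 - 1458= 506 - 1964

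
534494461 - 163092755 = 371401706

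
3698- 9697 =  - 5999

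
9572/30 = 4786/15 = 319.07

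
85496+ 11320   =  96816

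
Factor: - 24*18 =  -432 =- 2^4 * 3^3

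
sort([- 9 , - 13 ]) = [ - 13, - 9 ] 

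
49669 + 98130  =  147799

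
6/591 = 2/197=0.01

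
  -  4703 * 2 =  - 9406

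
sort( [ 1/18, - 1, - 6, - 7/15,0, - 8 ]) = [  -  8,  -  6, - 1, - 7/15,0, 1/18 ]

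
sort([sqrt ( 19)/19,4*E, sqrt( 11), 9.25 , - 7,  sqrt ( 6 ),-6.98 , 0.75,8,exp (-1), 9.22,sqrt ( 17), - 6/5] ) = [ - 7, - 6.98, - 6/5,  sqrt( 19)/19 , exp(-1),0.75, sqrt (6 ), sqrt( 11 ),sqrt(17) , 8,9.22,9.25,4*E]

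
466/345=1 + 121/345 = 1.35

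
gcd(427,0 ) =427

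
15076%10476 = 4600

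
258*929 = 239682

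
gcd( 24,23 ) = 1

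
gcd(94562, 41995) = 1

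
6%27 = 6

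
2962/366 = 8+17/183 = 8.09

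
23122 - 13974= 9148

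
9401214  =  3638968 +5762246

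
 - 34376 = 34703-69079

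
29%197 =29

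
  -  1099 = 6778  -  7877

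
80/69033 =80/69033  =  0.00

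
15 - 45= - 30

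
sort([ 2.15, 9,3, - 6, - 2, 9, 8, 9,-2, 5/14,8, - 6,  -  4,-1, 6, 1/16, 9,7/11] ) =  [-6,-6,- 4,-2 , - 2, - 1, 1/16, 5/14, 7/11,2.15, 3, 6, 8, 8 , 9 , 9, 9, 9]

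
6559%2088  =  295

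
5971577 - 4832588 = 1138989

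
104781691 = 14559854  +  90221837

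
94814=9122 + 85692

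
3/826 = 3/826 = 0.00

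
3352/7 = 3352/7 = 478.86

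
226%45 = 1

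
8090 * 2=16180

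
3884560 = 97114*40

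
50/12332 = 25/6166 = 0.00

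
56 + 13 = 69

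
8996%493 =122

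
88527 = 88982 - 455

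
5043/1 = 5043= 5043.00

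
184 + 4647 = 4831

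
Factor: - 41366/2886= - 3^(- 1 )*43^1 = - 43/3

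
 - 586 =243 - 829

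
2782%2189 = 593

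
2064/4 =516= 516.00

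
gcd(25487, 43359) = 1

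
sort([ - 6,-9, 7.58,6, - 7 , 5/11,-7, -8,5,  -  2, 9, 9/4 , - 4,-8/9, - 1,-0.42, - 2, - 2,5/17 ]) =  [-9,-8,- 7, - 7, - 6, - 4, - 2,- 2, -2, - 1 , - 8/9, - 0.42, 5/17, 5/11,9/4, 5, 6,7.58, 9]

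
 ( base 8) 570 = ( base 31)c4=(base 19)10F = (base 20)ig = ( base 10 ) 376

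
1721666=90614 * 19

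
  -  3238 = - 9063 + 5825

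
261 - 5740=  - 5479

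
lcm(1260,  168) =2520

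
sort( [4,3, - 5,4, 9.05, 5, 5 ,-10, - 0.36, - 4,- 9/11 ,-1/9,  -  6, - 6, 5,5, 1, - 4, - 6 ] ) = [ - 10, - 6,-6,-6, - 5, - 4,-4, - 9/11,- 0.36, -1/9, 1,3,4, 4 , 5, 5,5,5,9.05 ]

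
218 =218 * 1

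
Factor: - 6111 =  - 3^2*7^1*97^1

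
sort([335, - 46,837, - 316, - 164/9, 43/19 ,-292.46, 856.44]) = [-316, - 292.46, - 46, - 164/9, 43/19,335, 837, 856.44]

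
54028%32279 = 21749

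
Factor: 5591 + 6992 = 12583 =12583^1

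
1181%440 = 301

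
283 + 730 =1013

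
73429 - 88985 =  -  15556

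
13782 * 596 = 8214072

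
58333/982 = 58333/982 = 59.40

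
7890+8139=16029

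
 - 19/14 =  - 2 + 9/14=- 1.36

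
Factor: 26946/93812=2^( - 1 ) * 3^3*47^(  -  1 ) = 27/94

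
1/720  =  1/720 = 0.00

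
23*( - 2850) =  - 65550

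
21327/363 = 7109/121 = 58.75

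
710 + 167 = 877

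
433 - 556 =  -123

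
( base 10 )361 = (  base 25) EB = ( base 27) DA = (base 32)b9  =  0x169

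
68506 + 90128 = 158634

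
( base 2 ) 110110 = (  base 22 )2a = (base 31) 1N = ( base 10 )54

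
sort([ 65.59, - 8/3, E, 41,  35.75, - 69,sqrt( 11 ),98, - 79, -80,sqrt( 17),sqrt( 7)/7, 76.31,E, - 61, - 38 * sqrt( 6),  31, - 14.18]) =[-38*sqrt(6),-80,-79, - 69, - 61,-14.18,-8/3,sqrt(  7)/7, E,E,sqrt( 11),sqrt( 17 ), 31, 35.75,41,  65.59,76.31, 98]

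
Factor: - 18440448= -2^8*3^1*13^1*1847^1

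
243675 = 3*81225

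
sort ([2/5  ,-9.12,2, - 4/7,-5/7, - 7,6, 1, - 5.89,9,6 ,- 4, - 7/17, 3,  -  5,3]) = [ - 9.12, - 7, - 5.89, - 5,-4, - 5/7, - 4/7, - 7/17 , 2/5, 1,2, 3,  3 , 6,  6, 9] 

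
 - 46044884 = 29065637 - 75110521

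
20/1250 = 2/125  =  0.02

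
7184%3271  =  642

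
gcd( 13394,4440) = 74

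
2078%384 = 158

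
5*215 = 1075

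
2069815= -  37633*( - 55) 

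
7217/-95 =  -7217/95 =- 75.97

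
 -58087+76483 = 18396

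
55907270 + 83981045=139888315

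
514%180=154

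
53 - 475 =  - 422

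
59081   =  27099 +31982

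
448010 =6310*71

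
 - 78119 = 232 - 78351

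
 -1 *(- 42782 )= 42782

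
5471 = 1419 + 4052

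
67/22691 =67/22691 = 0.00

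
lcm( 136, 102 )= 408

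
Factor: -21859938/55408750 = - 10929969/27704375 = - 3^2*5^( - 4 ) * 19^(-1)*2333^(-1)*1214441^1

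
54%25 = 4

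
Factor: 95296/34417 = 2^6*127^(-1)*271^(-1)*1489^1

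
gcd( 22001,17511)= 449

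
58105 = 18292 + 39813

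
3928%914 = 272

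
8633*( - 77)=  - 664741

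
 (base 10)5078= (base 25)833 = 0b1001111010110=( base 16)13D6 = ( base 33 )4LT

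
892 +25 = 917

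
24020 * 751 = 18039020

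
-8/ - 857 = 8/857 = 0.01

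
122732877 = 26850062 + 95882815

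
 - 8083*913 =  -7379779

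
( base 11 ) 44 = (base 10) 48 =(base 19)2A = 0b110000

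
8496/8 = 1062 = 1062.00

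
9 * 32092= 288828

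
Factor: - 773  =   - 773^1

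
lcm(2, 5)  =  10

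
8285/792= 10 + 365/792=10.46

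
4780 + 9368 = 14148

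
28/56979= 28/56979 = 0.00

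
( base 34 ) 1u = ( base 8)100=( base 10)64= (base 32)20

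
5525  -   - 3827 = 9352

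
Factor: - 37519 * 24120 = - 904958280=- 2^3*3^2  *  5^1*17^1 * 67^1 *2207^1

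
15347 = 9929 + 5418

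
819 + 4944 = 5763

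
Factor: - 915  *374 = -342210 = - 2^1 * 3^1*5^1 * 11^1*17^1 * 61^1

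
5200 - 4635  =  565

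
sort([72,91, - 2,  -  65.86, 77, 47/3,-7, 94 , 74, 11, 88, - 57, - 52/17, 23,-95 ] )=[ -95, - 65.86, - 57, - 7, - 52/17,-2, 11, 47/3, 23, 72, 74, 77, 88, 91,94 ] 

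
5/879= 5/879 = 0.01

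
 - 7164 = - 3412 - 3752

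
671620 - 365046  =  306574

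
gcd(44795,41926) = 1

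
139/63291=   139/63291=0.00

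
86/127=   86/127 = 0.68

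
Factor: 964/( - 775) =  - 2^2*5^(  -  2 )*31^( - 1)*241^1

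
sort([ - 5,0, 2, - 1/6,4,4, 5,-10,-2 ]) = [ -10,-5,-2,-1/6,0,2 , 4,4, 5]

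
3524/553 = 6 + 206/553 = 6.37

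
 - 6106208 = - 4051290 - 2054918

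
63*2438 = 153594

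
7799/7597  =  7799/7597=   1.03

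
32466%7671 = 1782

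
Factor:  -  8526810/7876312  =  -4263405/3938156 =- 2^( - 2 ) * 3^1*5^1 * 284227^1*984539^( - 1 )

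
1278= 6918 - 5640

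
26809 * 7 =187663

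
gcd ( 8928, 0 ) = 8928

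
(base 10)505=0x1F9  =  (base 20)155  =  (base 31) g9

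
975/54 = 325/18= 18.06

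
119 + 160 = 279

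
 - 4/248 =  - 1/62 = - 0.02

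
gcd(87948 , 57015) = 63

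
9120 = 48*190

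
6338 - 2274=4064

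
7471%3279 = 913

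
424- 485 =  - 61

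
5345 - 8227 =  - 2882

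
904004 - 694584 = 209420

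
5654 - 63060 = - 57406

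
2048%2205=2048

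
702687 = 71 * 9897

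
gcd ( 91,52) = 13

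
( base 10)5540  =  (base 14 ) 203A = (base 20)DH0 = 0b1010110100100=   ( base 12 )3258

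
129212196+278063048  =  407275244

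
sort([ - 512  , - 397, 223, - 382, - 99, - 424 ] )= [  -  512, - 424, - 397, - 382, - 99, 223]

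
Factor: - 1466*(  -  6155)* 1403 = 2^1*5^1*23^1*61^1*733^1*1231^1 = 12659591690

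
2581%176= 117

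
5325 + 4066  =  9391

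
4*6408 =25632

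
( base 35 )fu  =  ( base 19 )1a4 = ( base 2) 1000101011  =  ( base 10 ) 555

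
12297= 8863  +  3434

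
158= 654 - 496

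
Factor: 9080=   2^3*5^1*227^1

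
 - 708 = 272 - 980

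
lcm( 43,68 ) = 2924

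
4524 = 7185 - 2661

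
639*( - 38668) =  - 24708852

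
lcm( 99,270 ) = 2970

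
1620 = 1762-142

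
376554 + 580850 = 957404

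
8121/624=2707/208 = 13.01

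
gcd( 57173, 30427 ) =1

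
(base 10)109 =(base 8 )155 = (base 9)131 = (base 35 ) 34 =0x6d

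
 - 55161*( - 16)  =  882576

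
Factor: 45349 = 101^1*449^1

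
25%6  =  1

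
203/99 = 203/99 = 2.05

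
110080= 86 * 1280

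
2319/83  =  27 + 78/83  =  27.94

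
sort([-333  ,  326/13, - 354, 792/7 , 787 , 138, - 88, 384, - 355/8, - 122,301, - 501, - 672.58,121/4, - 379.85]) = [ - 672.58, - 501, - 379.85, - 354,-333, - 122, - 88, - 355/8,326/13,121/4 , 792/7, 138,  301, 384,787 ] 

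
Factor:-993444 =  - 2^2*3^1*82787^1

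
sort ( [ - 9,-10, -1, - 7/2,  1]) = [ - 10, - 9, - 7/2, - 1,1 ]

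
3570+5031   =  8601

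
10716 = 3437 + 7279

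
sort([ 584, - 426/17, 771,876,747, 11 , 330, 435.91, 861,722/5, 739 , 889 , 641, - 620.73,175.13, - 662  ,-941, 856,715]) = [ - 941,-662, - 620.73,-426/17,  11,722/5, 175.13, 330,  435.91, 584, 641, 715, 739,747, 771,  856,861,  876, 889 ] 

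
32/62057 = 32/62057 = 0.00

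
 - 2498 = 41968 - 44466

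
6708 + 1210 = 7918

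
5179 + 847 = 6026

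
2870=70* 41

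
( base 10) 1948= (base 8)3634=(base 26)2mo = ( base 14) 9D2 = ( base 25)32N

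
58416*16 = 934656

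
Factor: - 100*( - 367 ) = 36700 = 2^2*5^2*367^1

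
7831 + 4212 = 12043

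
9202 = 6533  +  2669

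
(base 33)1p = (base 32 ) 1q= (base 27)24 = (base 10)58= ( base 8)72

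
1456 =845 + 611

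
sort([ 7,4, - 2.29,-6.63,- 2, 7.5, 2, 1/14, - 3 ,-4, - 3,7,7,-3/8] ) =[- 6.63, - 4 ,-3,-3, - 2.29, - 2,-3/8, 1/14, 2 , 4,7 , 7,  7,7.5]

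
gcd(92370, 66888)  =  6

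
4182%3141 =1041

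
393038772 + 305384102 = 698422874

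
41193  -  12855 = 28338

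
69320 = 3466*20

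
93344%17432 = 6184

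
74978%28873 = 17232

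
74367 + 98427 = 172794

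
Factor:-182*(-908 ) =2^3*7^1*13^1 * 227^1 = 165256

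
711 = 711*1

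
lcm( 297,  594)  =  594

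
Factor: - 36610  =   - 2^1 *5^1*7^1*523^1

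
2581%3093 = 2581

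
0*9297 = 0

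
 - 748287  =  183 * (-4089)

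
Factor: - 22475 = -5^2*29^1*31^1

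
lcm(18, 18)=18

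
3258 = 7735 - 4477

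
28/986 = 14/493 =0.03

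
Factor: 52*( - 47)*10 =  -24440 =- 2^3 * 5^1*13^1*47^1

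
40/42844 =10/10711 = 0.00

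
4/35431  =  4/35431 = 0.00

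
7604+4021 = 11625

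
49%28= 21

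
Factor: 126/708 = 2^( - 1 )*3^1 * 7^1 * 59^( - 1 ) = 21/118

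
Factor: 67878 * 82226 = 5581336428 = 2^2*3^4 * 419^1*41113^1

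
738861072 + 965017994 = 1703879066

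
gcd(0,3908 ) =3908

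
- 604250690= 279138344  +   - 883389034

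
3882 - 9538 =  - 5656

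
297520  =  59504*5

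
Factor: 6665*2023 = 5^1*7^1*17^2 * 31^1 * 43^1 = 13483295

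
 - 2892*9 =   -  26028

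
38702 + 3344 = 42046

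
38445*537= 20644965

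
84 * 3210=269640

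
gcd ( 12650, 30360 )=2530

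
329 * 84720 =27872880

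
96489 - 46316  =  50173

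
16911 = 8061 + 8850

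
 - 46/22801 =-46/22801  =  - 0.00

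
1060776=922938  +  137838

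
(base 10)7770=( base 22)G14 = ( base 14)2B90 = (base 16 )1e5a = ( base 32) 7iq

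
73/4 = 73/4 = 18.25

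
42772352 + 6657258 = 49429610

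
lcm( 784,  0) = 0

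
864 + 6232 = 7096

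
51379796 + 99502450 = 150882246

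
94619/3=31539 + 2/3 = 31539.67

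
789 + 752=1541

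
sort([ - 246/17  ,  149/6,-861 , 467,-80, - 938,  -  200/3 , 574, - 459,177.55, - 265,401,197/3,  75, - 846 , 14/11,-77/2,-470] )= [ - 938, - 861, - 846, - 470 ,-459, - 265 ,-80, - 200/3, - 77/2, - 246/17, 14/11,  149/6, 197/3, 75 , 177.55 , 401,467,574]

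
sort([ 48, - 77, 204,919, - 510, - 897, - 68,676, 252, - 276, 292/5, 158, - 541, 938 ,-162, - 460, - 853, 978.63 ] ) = [-897 ,  -  853,-541, - 510, - 460, - 276,-162, - 77, - 68,48, 292/5, 158, 204, 252,676,  919,938, 978.63] 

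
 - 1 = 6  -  7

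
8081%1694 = 1305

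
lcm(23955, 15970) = 47910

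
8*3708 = 29664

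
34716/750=5786/125 = 46.29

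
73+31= 104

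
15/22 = 15/22 = 0.68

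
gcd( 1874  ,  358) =2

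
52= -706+758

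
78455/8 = 9806+7/8=9806.88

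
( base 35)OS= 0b1101100100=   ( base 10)868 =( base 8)1544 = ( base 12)604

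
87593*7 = 613151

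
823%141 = 118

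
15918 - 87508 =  - 71590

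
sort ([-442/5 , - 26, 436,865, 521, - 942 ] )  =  [ - 942, - 442/5,  -  26, 436,521, 865] 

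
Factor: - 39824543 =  - 11^1*37^1*97849^1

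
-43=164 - 207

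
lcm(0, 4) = 0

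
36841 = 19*1939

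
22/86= 11/43 =0.26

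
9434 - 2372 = 7062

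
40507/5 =8101 + 2/5 = 8101.40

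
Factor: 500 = 2^2 * 5^3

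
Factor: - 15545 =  - 5^1*3109^1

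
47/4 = 11 + 3/4 = 11.75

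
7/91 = 1/13 = 0.08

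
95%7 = 4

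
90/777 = 30/259 = 0.12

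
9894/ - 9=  - 1100 + 2/3 =-1099.33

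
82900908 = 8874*9342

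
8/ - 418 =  - 4/209 = - 0.02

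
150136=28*5362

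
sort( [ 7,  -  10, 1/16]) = [ - 10, 1/16, 7]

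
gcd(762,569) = 1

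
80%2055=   80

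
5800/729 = 5800/729  =  7.96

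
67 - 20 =47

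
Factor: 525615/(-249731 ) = - 3^1*5^1  *  41^(-1 )*67^1*523^1 * 6091^( - 1)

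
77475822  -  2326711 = 75149111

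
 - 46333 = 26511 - 72844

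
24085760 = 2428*9920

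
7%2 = 1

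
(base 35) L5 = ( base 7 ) 2105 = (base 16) 2e4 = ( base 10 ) 740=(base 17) 299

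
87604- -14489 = 102093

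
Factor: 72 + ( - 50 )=2^1*11^1  =  22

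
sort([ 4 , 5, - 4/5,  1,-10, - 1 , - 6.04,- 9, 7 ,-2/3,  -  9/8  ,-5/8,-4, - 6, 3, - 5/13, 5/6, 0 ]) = [ - 10, - 9,-6.04,-6, - 4, - 9/8, - 1  ,-4/5, - 2/3, - 5/8, - 5/13,0,5/6 , 1, 3 , 4, 5,  7 ]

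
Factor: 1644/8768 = 2^(- 4 )*3^1 = 3/16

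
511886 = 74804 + 437082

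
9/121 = 9/121 =0.07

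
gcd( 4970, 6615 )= 35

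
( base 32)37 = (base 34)31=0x67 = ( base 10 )103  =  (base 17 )61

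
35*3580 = 125300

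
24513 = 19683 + 4830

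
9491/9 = 1054  +  5/9 = 1054.56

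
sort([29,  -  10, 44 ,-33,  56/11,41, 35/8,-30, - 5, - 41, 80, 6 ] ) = [-41,  -  33, -30,  -  10, - 5, 35/8, 56/11,  6, 29, 41, 44 , 80]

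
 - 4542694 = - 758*5993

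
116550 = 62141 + 54409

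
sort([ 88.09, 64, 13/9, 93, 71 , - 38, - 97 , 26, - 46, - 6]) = [ - 97,  -  46 , - 38, - 6,13/9 , 26, 64,  71, 88.09,  93 ] 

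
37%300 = 37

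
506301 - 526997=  - 20696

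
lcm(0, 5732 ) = 0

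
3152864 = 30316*104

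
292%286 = 6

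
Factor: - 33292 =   -  2^2 * 7^1 *29^1*41^1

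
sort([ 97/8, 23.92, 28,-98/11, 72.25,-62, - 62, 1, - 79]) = [ - 79, - 62, - 62, - 98/11,  1 , 97/8, 23.92 , 28, 72.25 ]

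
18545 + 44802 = 63347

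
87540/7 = 12505 + 5/7 = 12505.71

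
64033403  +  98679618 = 162713021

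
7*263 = 1841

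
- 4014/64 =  - 2007/32 = -  62.72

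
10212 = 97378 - 87166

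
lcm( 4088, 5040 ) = 367920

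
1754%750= 254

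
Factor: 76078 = 2^1*38039^1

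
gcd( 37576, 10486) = 14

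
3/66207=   1/22069 = 0.00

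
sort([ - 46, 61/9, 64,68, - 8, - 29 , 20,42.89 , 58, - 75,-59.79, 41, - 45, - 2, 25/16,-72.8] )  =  [ - 75, - 72.8, - 59.79 , - 46, - 45, - 29, - 8,  -  2,  25/16,61/9,20,41, 42.89,  58,64,68 ] 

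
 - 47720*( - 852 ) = 40657440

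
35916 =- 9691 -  - 45607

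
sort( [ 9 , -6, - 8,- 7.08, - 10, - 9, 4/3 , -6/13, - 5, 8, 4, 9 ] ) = [ -10, - 9, - 8, - 7.08, - 6, - 5,-6/13, 4/3,4, 8, 9, 9 ]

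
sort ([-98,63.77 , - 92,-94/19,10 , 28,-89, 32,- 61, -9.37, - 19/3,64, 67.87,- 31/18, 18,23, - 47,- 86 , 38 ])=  [- 98,  -  92,-89, - 86, - 61, - 47, -9.37, - 19/3,-94/19, - 31/18,10  ,  18,23,28, 32,38,63.77, 64,67.87]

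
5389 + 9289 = 14678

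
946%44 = 22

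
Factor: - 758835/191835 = -7^( - 1 )*11^1 *29^( - 1)*73^1=- 803/203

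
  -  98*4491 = -440118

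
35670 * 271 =9666570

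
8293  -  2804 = 5489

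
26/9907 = 26/9907 = 0.00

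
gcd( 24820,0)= 24820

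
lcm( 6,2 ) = 6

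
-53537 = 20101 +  - 73638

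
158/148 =1 + 5/74 = 1.07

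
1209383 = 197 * 6139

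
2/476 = 1/238 = 0.00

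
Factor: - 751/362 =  - 2^( - 1 )*181^( - 1 ) * 751^1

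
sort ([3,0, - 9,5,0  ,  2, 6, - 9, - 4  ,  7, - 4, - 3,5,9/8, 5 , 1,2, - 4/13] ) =[-9, - 9, - 4, - 4, - 3, - 4/13,0, 0,1,9/8,2, 2,3 , 5 , 5,5,6  ,  7] 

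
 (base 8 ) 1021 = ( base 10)529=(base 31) H2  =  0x211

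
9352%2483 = 1903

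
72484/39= 72484/39 = 1858.56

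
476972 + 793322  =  1270294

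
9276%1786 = 346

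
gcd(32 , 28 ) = 4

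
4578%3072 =1506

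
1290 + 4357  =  5647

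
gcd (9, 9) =9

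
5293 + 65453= 70746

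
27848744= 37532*742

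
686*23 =15778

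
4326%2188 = 2138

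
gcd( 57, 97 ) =1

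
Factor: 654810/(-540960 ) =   -  949/784 = - 2^( - 4)*7^( - 2)*13^1*73^1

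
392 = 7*56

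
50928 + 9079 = 60007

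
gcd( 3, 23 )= 1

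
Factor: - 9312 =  - 2^5 * 3^1*97^1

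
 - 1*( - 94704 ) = 94704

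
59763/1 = 59763 = 59763.00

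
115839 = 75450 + 40389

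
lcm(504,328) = 20664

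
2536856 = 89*28504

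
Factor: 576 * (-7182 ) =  - 4136832 = - 2^7 *3^5  *  7^1*  19^1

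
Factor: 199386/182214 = 209/191 = 11^1*19^1*191^(-1)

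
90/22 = 45/11 = 4.09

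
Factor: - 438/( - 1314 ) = 1/3 = 3^(  -  1) 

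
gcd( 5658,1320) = 6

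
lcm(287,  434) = 17794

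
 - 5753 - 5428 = - 11181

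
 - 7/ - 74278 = 7/74278=0.00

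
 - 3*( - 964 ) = 2892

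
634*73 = 46282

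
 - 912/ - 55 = 16 + 32/55 = 16.58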